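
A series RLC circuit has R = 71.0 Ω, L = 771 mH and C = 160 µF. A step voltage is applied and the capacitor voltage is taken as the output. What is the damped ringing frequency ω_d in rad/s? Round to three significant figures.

ω_d ≈ 77.4 rad/s

For a series RLC circuit (capacitor voltage as output), ω_n = 1/√(LC) = 1/√(771 mH · 160 µF) = 90.0 rad/s.
ζ = (R/2)·√(C/L) = (71.0/2)·√(160 µF/771 mH) = 0.511.
ω_d = 90.0·√(1 − 0.511²) = 77.4 rad/s.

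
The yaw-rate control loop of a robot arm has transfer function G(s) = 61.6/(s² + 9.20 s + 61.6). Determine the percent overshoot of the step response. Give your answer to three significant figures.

Matching coefficients with s² + 2ζω_n s + ω_n² gives ω_n² = 61.6 ⇒ ω_n = 7.85 rad/s, and ζ = 9.20/(2ω_n) = 0.586.
Overshoot: exp(−π·0.586/√(1−0.586²)) = 0.103, i.e. 10.3%.

%OS ≈ 10.3%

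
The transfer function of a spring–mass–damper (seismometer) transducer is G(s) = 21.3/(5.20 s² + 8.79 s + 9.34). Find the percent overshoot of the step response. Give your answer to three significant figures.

%OS ≈ 7.79%

Dividing through by 5.20: denominator becomes s² + 1.690 s + 1.796.
So ω_n = √1.796 = 1.34 rad/s and ζ = 1.690/(2·1.34) = 0.631.
%OS = 100 e^{−πζ/√(1−ζ²)} with ζ = 0.631 gives 7.79%.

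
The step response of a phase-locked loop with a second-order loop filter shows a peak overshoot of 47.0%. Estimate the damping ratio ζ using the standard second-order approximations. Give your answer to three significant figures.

From %OS = 100·exp(−πζ/√(1−ζ²)), invert to get ζ = −ln(OS)/√(π² + ln²(OS)) with OS = 0.470.
−ln 0.470 = 0.7550, so ζ = 0.7550/√(π² + 0.5701) = 0.234.

ζ ≈ 0.234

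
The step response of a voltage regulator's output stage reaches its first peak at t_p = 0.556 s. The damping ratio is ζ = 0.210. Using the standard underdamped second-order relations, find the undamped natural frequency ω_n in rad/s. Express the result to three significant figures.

ω_n ≈ 5.78 rad/s

Peak time t_p = π/ω_d, so ω_d = π/t_p = π/0.556 = 5.65 rad/s.
ω_n = ω_d/√(1−ζ²) = 5.65/√0.956 = 5.78 rad/s.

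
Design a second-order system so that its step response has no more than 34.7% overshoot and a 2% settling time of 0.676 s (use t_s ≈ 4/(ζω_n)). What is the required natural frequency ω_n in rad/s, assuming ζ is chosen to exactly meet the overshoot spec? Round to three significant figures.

ω_n ≈ 18.5 rad/s

Inverting the overshoot relation: ζ = |ln 0.347|/√(π² + ln²0.347) = 0.319.
Then ω_n = 4/(ζ t_s) = 4/(0.319 × 0.676) = 18.5 rad/s.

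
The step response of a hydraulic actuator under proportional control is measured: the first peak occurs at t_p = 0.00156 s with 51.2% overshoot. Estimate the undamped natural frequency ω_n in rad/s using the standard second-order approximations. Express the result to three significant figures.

ω_n ≈ 2060 rad/s

The overshoot fixes ζ = −ln(OS)/√(π²+ln²(OS)) = 0.208.
From t_p = π/ω_d, ω_d = π/0.00156 = 2010 rad/s, so ω_n = ω_d/√(1−ζ²) = 2060 rad/s.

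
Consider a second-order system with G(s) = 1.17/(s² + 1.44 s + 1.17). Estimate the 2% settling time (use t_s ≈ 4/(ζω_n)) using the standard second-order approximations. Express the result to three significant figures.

Comparing the denominator to s² + 2ζω_n s + ω_n²: ω_n = √1.17 = 1.08 rad/s, and 2ζω_n = 1.44 so ζ = 1.44/(2·1.08) = 0.666.
t_s ≈ 4/(ζω_n) = 4/(0.666·1.08) = 5.56 s.

t_s ≈ 5.56 s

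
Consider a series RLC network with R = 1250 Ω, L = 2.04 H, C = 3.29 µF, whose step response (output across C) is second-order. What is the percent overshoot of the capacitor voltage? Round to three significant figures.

For a series RLC circuit (capacitor voltage as output), ω_n = 1/√(LC) = 1/√(2.04 H · 3.29 µF) = 386 rad/s.
ζ = (R/2)·√(C/L) = (1250/2)·√(3.29 µF/2.04 H) = 0.794.
Overshoot: exp(−π·0.794/√(1−0.794²)) = 0.0166, i.e. 1.66%.

%OS ≈ 1.66%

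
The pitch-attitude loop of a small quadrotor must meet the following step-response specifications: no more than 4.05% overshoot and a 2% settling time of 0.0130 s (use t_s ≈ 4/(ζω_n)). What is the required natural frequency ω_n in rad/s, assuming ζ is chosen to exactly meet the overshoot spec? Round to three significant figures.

ω_n ≈ 431 rad/s

ζ = −ln(OS)/√(π² + (ln OS)²). With OS = 0.0405, ln OS = −3.206 and ζ = 3.206/4.489 = 0.714.
From t_s ≈ 4/(ζω_n): ω_n = 4/(ζ·t_s) = 4/(0.714·0.0130) = 431 rad/s.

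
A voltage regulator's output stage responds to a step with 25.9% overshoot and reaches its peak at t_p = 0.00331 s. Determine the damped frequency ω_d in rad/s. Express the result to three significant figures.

ω_d ≈ 949 rad/s

t_p = π/ω_d, so ω_d = π/0.00331 = 949 rad/s.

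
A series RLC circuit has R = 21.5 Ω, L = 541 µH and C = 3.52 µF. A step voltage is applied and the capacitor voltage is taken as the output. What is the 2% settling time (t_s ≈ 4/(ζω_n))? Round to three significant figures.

t_s ≈ 0.000201 s

For a series RLC circuit (capacitor voltage as output), ω_n = 1/√(LC) = 1/√(541 µH · 3.52 µF) = 22900 rad/s.
ζ = (R/2)·√(C/L) = (21.5/2)·√(3.52 µF/541 µH) = 0.867.
t_s ≈ 4/(ζω_n) = 0.000201 s.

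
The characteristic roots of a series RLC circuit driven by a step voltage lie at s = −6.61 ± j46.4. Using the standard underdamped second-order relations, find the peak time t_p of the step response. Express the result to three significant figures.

t_p = π/ω_d with ω_d = 46.4 (the imaginary part), so t_p = 0.0677 s.

t_p ≈ 0.0677 s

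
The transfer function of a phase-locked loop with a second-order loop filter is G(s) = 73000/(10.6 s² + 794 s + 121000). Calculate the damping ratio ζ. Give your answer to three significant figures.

Dividing through by 10.6: denominator becomes s² + 74.91 s + 11420.
So ω_n = √11420 = 107 rad/s and ζ = 74.91/(2·107) = 0.351.

ζ ≈ 0.351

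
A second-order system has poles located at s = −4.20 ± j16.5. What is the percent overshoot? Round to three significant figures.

%OS ≈ 44.9%

The poles are at −σ ± jω_d with σ = 4.20 and ω_d = 16.5, so ω_n = √(σ²+ω_d²) = 17.0 rad/s and ζ = σ/ω_n = 0.247.
Overshoot: exp(−π·0.247/√(1−0.247²)) = 0.449, i.e. 44.9%.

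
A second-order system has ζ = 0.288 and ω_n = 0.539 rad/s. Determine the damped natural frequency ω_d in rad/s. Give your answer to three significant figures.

ω_d = ω_n√(1−ζ²) = 0.539·√0.917 = 0.516 rad/s.

ω_d ≈ 0.516 rad/s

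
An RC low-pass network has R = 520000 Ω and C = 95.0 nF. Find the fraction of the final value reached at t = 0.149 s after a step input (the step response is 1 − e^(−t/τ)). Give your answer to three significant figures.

τ = RC = 520000 × 95.0 nF = 0.0494 s.
y(t)/y_∞ = 1 − e^(−t/τ) = 1 − e^(−0.149/0.0494) = 1 − e^(−3.02) = 0.951.

y/y_∞ ≈ 0.951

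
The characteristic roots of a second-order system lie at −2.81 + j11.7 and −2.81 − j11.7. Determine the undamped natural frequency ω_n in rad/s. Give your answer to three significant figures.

With σ = 2.81, ω_d = 11.7: ω_n = √(σ²+ω_d²) = 12.0 rad/s, ζ = σ/ω_n = 0.234.

ω_n ≈ 12.0 rad/s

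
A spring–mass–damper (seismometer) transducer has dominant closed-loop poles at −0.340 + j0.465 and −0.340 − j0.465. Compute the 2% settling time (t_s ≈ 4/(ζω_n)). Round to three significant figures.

For poles at −σ ± jω_d, ζω_n = σ = 0.340, so t_s ≈ 4/σ = 11.8 s.

t_s ≈ 11.8 s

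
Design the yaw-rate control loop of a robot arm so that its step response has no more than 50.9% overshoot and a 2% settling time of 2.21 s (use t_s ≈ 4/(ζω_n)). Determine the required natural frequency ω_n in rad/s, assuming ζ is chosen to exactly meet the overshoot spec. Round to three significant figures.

ζ = −ln(OS)/√(π² + (ln OS)²). With OS = 0.509, ln OS = −0.6753 and ζ = 0.6753/3.213 = 0.210.
Then ω_n = 4/(ζ t_s) = 4/(0.210 × 2.21) = 8.61 rad/s.

ω_n ≈ 8.61 rad/s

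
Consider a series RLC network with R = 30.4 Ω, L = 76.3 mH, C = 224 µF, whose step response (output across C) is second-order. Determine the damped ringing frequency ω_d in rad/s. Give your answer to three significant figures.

ω_d ≈ 137 rad/s

For a series RLC circuit (capacitor voltage as output), ω_n = 1/√(LC) = 1/√(76.3 mH · 224 µF) = 242 rad/s.
ζ = (R/2)·√(C/L) = (30.4/2)·√(224 µF/76.3 mH) = 0.824.
ω_d = ω_n√(1−ζ²) = 137 rad/s.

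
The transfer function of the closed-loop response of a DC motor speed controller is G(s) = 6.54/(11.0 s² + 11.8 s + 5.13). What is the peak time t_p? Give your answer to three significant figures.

t_p ≈ 7.43 s

Dividing through by 11.0: denominator becomes s² + 1.073 s + 0.4664.
So ω_n = √0.4664 = 0.683 rad/s and ζ = 1.073/(2·0.683) = 0.785.
The damped frequency ω_d = ω_n√(1−ζ²) = 0.423 rad/s. t_p = π/ω_d = 7.43 s.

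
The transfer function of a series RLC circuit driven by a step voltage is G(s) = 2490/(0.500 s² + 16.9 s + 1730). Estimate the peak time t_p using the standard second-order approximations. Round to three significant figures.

t_p ≈ 0.0558 s

Dividing through by 0.500: denominator becomes s² + 33.80 s + 3460.
So ω_n = √3460 = 58.8 rad/s and ζ = 33.80/(2·58.8) = 0.287.
ω_d = 58.8·√(1 − 0.287²) = 56.3 rad/s. t_p = π/ω_d = 0.0558 s.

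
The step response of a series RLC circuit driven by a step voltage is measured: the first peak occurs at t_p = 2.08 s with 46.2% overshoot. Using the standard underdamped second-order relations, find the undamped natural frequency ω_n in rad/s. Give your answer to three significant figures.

ω_n ≈ 1.56 rad/s

The overshoot fixes ζ = −ln(OS)/√(π²+ln²(OS)) = 0.239.
t_p = π/ω_d ⇒ ω_d = 1.51 rad/s; then ω_n = ω_d/√(1−ζ²) = 1.56 rad/s.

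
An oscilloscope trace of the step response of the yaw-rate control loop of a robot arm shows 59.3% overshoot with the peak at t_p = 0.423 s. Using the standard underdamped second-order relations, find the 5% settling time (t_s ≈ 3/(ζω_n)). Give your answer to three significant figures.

t_s ≈ 2.43 s

The overshoot fixes ζ = −ln(OS)/√(π²+ln²(OS)) = 0.164.
t_p = π/ω_d ⇒ ω_d = 7.43 rad/s; then ω_n = ω_d/√(1−ζ²) = 7.53 rad/s.
t_s ≈ 3/(ζω_n) = 3/(0.164·7.53) = 2.43 s.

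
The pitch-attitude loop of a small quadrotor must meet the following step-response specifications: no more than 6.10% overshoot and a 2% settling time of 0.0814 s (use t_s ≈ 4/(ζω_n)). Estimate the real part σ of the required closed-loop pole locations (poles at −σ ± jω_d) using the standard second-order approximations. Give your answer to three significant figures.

The settling-time spec alone fixes σ = ζω_n = 4/t_s = 4/0.0814 = 49.1.
(Overshoot then fixes ζ = 0.665 and hence ω_d = σ·√(1−ζ²)/ζ = 55.2 rad/s.)

σ ≈ 49.1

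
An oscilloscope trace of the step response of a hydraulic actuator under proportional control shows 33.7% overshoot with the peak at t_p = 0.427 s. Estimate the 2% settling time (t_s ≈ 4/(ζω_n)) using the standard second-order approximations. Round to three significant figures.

ζ from %OS: ζ = |ln 0.337|/√(π²+ln²0.337) = 0.327.
t_p = π/ω_d ⇒ ω_d = 7.36 rad/s; then ω_n = ω_d/√(1−ζ²) = 7.79 rad/s.
t_s ≈ 4/(ζω_n) = 4/(0.327·7.79) = 1.57 s.

t_s ≈ 1.57 s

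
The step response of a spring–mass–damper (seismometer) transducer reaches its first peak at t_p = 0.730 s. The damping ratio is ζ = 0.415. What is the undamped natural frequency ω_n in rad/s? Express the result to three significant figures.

Peak time t_p = π/ω_d, so ω_d = π/t_p = π/0.730 = 4.30 rad/s.
ω_n = ω_d/√(1−ζ²) = 4.30/√0.828 = 4.73 rad/s.

ω_n ≈ 4.73 rad/s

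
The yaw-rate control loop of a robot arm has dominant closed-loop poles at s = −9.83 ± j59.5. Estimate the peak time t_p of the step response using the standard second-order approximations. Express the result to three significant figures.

t_p ≈ 0.0528 s

t_p = π/ω_d with ω_d = 59.5 (the imaginary part), so t_p = 0.0528 s.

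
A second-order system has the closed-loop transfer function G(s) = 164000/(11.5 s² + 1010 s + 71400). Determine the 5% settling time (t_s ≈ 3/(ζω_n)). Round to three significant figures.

Dividing through by 11.5: denominator becomes s² + 87.83 s + 6209.
So ω_n = √6209 = 78.8 rad/s and ζ = 87.83/(2·78.8) = 0.557.
t_s ≈ 3/(ζω_n) = 0.0683 s.

t_s ≈ 0.0683 s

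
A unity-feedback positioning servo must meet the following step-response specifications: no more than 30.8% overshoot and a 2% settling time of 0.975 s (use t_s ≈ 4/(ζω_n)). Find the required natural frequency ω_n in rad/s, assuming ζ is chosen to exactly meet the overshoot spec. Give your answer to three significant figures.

Inverting the overshoot relation: ζ = |ln 0.308|/√(π² + ln²0.308) = 0.351.
From t_s ≈ 4/(ζω_n): ω_n = 4/(ζ·t_s) = 4/(0.351·0.975) = 11.7 rad/s.

ω_n ≈ 11.7 rad/s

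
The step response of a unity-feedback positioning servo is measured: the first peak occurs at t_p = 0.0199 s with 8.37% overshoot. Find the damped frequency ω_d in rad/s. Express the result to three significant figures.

t_p = π/ω_d, so ω_d = π/0.0199 = 158 rad/s.

ω_d ≈ 158 rad/s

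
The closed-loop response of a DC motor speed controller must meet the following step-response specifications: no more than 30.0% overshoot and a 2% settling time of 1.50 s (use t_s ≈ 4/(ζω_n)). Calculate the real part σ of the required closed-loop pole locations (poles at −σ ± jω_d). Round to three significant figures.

The settling-time spec alone fixes σ = ζω_n = 4/t_s = 4/1.50 = 2.67.
(Overshoot then fixes ζ = 0.358 and hence ω_d = σ·√(1−ζ²)/ζ = 6.96 rad/s.)

σ ≈ 2.67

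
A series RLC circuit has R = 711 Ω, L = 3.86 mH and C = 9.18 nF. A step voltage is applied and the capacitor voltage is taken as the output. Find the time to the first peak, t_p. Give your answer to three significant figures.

t_p ≈ 0.0000224 s

For a series RLC circuit (capacitor voltage as output), ω_n = 1/√(LC) = 1/√(3.86 mH · 9.18 nF) = 168000 rad/s.
ζ = (R/2)·√(C/L) = (711/2)·√(9.18 nF/3.86 mH) = 0.548.
ω_d = 168000·√(1 − 0.548²) = 140000 rad/s. t_p = π/ω_d = 0.0000224 s.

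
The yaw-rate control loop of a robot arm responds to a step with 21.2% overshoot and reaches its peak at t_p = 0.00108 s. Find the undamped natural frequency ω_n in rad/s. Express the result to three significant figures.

ω_n ≈ 3240 rad/s

From the overshoot, ζ = −ln(OS)/√(π²+ln²(OS)) = 0.443.
t_p = π/ω_d ⇒ ω_d = 2910 rad/s; then ω_n = ω_d/√(1−ζ²) = 3240 rad/s.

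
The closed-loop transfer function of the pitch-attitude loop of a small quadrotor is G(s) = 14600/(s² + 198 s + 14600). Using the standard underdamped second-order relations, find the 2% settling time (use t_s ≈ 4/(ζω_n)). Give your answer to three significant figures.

Comparing the denominator to s² + 2ζω_n s + ω_n²: ω_n = √14600 = 121 rad/s, and 2ζω_n = 198 so ζ = 198/(2·121) = 0.819.
t_s ≈ 4/(ζω_n) = 4/(0.819·121) = 0.0404 s.

t_s ≈ 0.0404 s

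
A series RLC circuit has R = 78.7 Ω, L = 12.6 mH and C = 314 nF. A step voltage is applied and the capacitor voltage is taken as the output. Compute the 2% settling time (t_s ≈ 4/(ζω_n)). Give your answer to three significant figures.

For a series RLC circuit (capacitor voltage as output), ω_n = 1/√(LC) = 1/√(12.6 mH · 314 nF) = 15900 rad/s.
ζ = (R/2)·√(C/L) = (78.7/2)·√(314 nF/12.6 mH) = 0.196.
t_s ≈ 4/(ζω_n) = 0.00128 s.

t_s ≈ 0.00128 s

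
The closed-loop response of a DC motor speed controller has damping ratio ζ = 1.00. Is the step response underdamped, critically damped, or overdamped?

critically damped

Since ζ = 1, the system is critically damped.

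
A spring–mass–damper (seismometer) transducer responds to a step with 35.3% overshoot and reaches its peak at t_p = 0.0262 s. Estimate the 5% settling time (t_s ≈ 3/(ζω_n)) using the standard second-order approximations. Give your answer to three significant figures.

t_s ≈ 0.0755 s

The overshoot fixes ζ = −ln(OS)/√(π²+ln²(OS)) = 0.315.
t_p = π/ω_d ⇒ ω_d = 120 rad/s; then ω_n = ω_d/√(1−ζ²) = 126 rad/s.
t_s ≈ 3/(ζω_n) = 3/(0.315·126) = 0.0755 s.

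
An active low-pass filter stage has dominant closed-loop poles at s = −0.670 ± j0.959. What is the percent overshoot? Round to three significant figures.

%OS ≈ 11.1%

With σ = 0.670, ω_d = 0.959: ω_n = √(σ²+ω_d²) = 1.17 rad/s, ζ = σ/ω_n = 0.573.
%OS = 100 e^{−πζ/√(1−ζ²)} with ζ = 0.573 gives 11.1%.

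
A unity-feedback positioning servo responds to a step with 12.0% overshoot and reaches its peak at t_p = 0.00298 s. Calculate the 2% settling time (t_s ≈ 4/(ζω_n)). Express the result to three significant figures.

The overshoot fixes ζ = −ln(OS)/√(π²+ln²(OS)) = 0.559.
t_p = π/ω_d ⇒ ω_d = 1050 rad/s; then ω_n = ω_d/√(1−ζ²) = 1270 rad/s.
t_s ≈ 4/(ζω_n) = 4/(0.559·1270) = 0.00562 s.

t_s ≈ 0.00562 s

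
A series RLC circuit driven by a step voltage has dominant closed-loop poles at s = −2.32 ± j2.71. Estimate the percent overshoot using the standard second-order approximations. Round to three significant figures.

The poles are at −σ ± jω_d with σ = 2.32 and ω_d = 2.71, so ω_n = √(σ²+ω_d²) = 3.57 rad/s and ζ = σ/ω_n = 0.650.
%OS = 100·exp(−πζ/√(1−ζ²)) = 6.79%.

%OS ≈ 6.79%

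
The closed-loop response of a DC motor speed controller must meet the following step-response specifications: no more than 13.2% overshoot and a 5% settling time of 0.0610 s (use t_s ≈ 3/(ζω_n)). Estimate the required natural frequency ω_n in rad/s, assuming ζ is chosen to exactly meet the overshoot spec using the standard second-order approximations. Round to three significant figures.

Inverting the overshoot relation: ζ = |ln 0.132|/√(π² + ln²0.132) = 0.542.
From t_s ≈ 3/(ζω_n): ω_n = 3/(ζ·t_s) = 3/(0.542·0.0610) = 90.8 rad/s.

ω_n ≈ 90.8 rad/s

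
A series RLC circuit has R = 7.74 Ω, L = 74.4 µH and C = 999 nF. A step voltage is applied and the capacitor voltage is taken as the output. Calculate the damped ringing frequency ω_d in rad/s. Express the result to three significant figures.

ω_d ≈ 104000 rad/s

For a series RLC circuit (capacitor voltage as output), ω_n = 1/√(LC) = 1/√(74.4 µH · 999 nF) = 116000 rad/s.
ζ = (R/2)·√(C/L) = (7.74/2)·√(999 nF/74.4 µH) = 0.448.
ω_d = ω_n√(1−ζ²) = 104000 rad/s.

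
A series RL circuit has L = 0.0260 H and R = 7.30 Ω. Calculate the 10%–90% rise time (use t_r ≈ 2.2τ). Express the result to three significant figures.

τ = L/R = 0.0260/7.30 = 0.00356 s.
t_r ≈ 2.2τ = 0.00784 s.

t_r ≈ 0.00784 s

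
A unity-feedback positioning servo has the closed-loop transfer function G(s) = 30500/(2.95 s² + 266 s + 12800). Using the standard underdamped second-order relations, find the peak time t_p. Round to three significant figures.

t_p ≈ 0.0654 s

Dividing through by 2.95: denominator becomes s² + 90.17 s + 4339.
So ω_n = √4339 = 65.9 rad/s and ζ = 90.17/(2·65.9) = 0.684.
ω_d = ω_n√(1−ζ²) = 48.0 rad/s. t_p = π/ω_d = 0.0654 s.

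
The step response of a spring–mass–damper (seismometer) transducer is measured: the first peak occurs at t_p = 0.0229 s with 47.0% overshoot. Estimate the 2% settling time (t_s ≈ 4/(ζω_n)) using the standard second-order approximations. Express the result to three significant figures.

From the overshoot, ζ = −ln(OS)/√(π²+ln²(OS)) = 0.234.
From t_p = π/ω_d, ω_d = π/0.0229 = 137 rad/s, so ω_n = ω_d/√(1−ζ²) = 141 rad/s.
t_s ≈ 4/(ζω_n) = 4/(0.234·141) = 0.121 s.

t_s ≈ 0.121 s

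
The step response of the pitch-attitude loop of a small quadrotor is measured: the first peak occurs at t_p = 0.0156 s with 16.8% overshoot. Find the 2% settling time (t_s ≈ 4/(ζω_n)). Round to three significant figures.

t_s ≈ 0.0350 s

From the overshoot, ζ = −ln(OS)/√(π²+ln²(OS)) = 0.494.
t_p = π/ω_d ⇒ ω_d = 201 rad/s; then ω_n = ω_d/√(1−ζ²) = 232 rad/s.
t_s ≈ 4/(ζω_n) = 4/(0.494·232) = 0.0350 s.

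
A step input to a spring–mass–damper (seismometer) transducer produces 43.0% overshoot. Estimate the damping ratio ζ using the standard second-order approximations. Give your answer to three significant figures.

ζ ≈ 0.259

ζ = −ln(OS)/√(π² + (ln OS)²). With OS = 0.430, ln OS = −0.8440 and ζ = 0.8440/3.253 = 0.259.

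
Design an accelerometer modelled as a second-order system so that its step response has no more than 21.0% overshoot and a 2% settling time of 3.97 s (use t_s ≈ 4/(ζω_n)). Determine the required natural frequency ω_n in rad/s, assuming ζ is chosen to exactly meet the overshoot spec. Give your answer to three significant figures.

ω_n ≈ 2.26 rad/s

Inverting the overshoot relation: ζ = |ln 0.210|/√(π² + ln²0.210) = 0.445.
Then ω_n = 4/(ζ t_s) = 4/(0.445 × 3.97) = 2.26 rad/s.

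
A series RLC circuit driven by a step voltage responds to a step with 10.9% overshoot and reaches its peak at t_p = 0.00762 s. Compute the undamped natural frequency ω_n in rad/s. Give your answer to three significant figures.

The overshoot fixes ζ = −ln(OS)/√(π²+ln²(OS)) = 0.576.
t_p = π/ω_d ⇒ ω_d = 412 rad/s; then ω_n = ω_d/√(1−ζ²) = 505 rad/s.

ω_n ≈ 505 rad/s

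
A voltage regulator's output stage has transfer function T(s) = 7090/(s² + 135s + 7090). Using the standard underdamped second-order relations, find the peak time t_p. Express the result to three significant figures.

t_p ≈ 0.0624 s

Matching coefficients with s² + 2ζω_n s + ω_n² gives ω_n² = 7090 ⇒ ω_n = 84.2 rad/s, and ζ = 135/(2ω_n) = 0.802.
ω_d = 84.2·√(1 − 0.802²) = 50.3 rad/s. Then t_p = π/ω_d = 0.0624 s.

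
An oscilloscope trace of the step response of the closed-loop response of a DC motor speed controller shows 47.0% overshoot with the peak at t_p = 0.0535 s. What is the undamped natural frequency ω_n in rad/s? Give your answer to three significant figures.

ω_n ≈ 60.4 rad/s

ζ from %OS: ζ = |ln 0.470|/√(π²+ln²0.470) = 0.234.
t_p = π/ω_d ⇒ ω_d = 58.7 rad/s; then ω_n = ω_d/√(1−ζ²) = 60.4 rad/s.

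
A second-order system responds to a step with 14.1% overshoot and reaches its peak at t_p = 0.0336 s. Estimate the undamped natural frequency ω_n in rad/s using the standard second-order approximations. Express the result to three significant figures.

ζ from %OS: ζ = |ln 0.141|/√(π²+ln²0.141) = 0.529.
t_p = π/ω_d ⇒ ω_d = 93.5 rad/s; then ω_n = ω_d/√(1−ζ²) = 110 rad/s.

ω_n ≈ 110 rad/s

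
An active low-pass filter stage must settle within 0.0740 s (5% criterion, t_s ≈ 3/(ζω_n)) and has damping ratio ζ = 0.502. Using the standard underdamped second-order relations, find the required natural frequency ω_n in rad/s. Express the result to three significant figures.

ω_n ≈ 80.8 rad/s

Rearranging t_s ≈ 3/(ζω_n) gives ω_n = 3/(ζ·t_s) = 3/(0.502 × 0.0740) = 80.8 rad/s.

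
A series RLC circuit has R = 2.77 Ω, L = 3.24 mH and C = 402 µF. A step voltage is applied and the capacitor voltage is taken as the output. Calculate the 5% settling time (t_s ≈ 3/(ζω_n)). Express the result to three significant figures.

t_s ≈ 0.00702 s

For a series RLC circuit (capacitor voltage as output), ω_n = 1/√(LC) = 1/√(3.24 mH · 402 µF) = 876 rad/s.
ζ = (R/2)·√(C/L) = (2.77/2)·√(402 µF/3.24 mH) = 0.488.
t_s ≈ 3/(ζω_n) = 0.00702 s.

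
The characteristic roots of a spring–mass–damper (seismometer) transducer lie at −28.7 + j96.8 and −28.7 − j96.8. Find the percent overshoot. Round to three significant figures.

With σ = 28.7, ω_d = 96.8: ω_n = √(σ²+ω_d²) = 101 rad/s, ζ = σ/ω_n = 0.284.
%OS = 100 e^{−πζ/√(1−ζ²)} with ζ = 0.284 gives 39.4%.

%OS ≈ 39.4%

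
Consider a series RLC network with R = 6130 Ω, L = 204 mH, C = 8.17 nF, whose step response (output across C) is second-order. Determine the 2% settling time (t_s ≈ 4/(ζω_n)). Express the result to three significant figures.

For a series RLC circuit (capacitor voltage as output), ω_n = 1/√(LC) = 1/√(204 mH · 8.17 nF) = 24500 rad/s.
ζ = (R/2)·√(C/L) = (6130/2)·√(8.17 nF/204 mH) = 0.613.
t_s ≈ 4/(ζω_n) = 0.000266 s.

t_s ≈ 0.000266 s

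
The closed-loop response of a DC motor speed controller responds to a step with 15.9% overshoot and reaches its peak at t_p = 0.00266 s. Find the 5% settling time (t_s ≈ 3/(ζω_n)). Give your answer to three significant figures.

From the overshoot, ζ = −ln(OS)/√(π²+ln²(OS)) = 0.505.
From t_p = π/ω_d, ω_d = π/0.00266 = 1180 rad/s, so ω_n = ω_d/√(1−ζ²) = 1370 rad/s.
t_s ≈ 3/(ζω_n) = 3/(0.505·1370) = 0.00434 s.

t_s ≈ 0.00434 s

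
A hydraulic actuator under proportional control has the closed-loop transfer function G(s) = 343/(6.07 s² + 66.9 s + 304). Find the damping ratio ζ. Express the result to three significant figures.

ζ ≈ 0.779

Dividing through by 6.07: denominator becomes s² + 11.02 s + 50.08.
So ω_n = √50.08 = 7.08 rad/s and ζ = 11.02/(2·7.08) = 0.779.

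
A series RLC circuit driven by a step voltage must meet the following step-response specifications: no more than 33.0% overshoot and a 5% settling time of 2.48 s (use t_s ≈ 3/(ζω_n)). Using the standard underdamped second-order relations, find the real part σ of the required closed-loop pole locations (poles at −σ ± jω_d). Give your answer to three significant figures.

σ ≈ 1.21

The settling-time spec alone fixes σ = ζω_n = 3/t_s = 3/2.48 = 1.21.
(Overshoot then fixes ζ = 0.333 and hence ω_d = σ·√(1−ζ²)/ζ = 3.43 rad/s.)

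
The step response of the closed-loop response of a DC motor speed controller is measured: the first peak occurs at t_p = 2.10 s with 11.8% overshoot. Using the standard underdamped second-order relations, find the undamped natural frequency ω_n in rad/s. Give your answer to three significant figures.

ω_n ≈ 1.81 rad/s

From the overshoot, ζ = −ln(OS)/√(π²+ln²(OS)) = 0.562.
t_p = π/ω_d ⇒ ω_d = 1.50 rad/s; then ω_n = ω_d/√(1−ζ²) = 1.81 rad/s.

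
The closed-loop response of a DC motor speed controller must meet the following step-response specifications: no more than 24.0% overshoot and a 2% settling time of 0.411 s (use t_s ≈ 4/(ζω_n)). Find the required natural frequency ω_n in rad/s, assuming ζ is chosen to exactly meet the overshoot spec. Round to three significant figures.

ω_n ≈ 23.5 rad/s

Inverting the overshoot relation: ζ = |ln 0.240|/√(π² + ln²0.240) = 0.414.
Then ω_n = 4/(ζ t_s) = 4/(0.414 × 0.411) = 23.5 rad/s.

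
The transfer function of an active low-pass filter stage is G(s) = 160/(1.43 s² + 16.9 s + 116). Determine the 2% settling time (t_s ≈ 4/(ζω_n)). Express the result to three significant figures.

Dividing through by 1.43: denominator becomes s² + 11.82 s + 81.12.
So ω_n = √81.12 = 9.01 rad/s and ζ = 11.82/(2·9.01) = 0.656.
t_s ≈ 4/(ζω_n) = 0.677 s.

t_s ≈ 0.677 s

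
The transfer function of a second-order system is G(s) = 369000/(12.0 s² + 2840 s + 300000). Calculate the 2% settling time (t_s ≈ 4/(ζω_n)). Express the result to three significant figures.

t_s ≈ 0.0338 s

Dividing through by 12.0: denominator becomes s² + 236.7 s + 25000.
So ω_n = √25000 = 158 rad/s and ζ = 236.7/(2·158) = 0.748.
t_s ≈ 4/(ζω_n) = 0.0338 s.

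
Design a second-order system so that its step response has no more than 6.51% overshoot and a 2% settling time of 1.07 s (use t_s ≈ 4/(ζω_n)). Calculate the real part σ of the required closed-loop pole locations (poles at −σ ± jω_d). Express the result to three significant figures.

σ ≈ 3.74

The settling-time spec alone fixes σ = ζω_n = 4/t_s = 4/1.07 = 3.74.
(Overshoot then fixes ζ = 0.656 and hence ω_d = σ·√(1−ζ²)/ζ = 4.30 rad/s.)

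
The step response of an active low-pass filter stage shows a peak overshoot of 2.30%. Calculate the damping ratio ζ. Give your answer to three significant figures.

From %OS = 100·exp(−πζ/√(1−ζ²)), invert to get ζ = −ln(OS)/√(π² + ln²(OS)) with OS = 0.0230.
−ln 0.0230 = 3.772, so ζ = 3.772/√(π² + 14.23) = 0.768.

ζ ≈ 0.768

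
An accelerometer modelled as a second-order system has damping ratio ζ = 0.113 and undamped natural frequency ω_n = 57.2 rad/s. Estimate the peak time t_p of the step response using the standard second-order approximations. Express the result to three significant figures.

t_p ≈ 0.0553 s

The damped frequency is ω_d = ω_n√(1−ζ²) = 57.2·√(1−0.0128) = 56.8 rad/s.
Peak time t_p = π/ω_d = π/56.8 = 0.0553 s.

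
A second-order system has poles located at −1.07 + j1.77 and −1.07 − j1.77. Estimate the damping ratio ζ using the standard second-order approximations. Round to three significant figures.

ζ ≈ 0.517

|pole| = ω_n = √(1.07² + 1.77²) = 2.07 rad/s; ζ = cos θ = σ/ω_n = 0.517.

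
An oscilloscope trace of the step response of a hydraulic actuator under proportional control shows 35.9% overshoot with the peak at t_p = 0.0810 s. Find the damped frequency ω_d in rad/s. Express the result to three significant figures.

ω_d ≈ 38.8 rad/s

t_p = π/ω_d, so ω_d = π/0.0810 = 38.8 rad/s.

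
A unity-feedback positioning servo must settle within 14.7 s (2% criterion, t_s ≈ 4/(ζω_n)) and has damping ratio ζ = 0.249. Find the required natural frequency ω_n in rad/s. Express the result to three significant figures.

Rearranging t_s ≈ 4/(ζω_n) gives ω_n = 4/(ζ·t_s) = 4/(0.249 × 14.7) = 1.09 rad/s.

ω_n ≈ 1.09 rad/s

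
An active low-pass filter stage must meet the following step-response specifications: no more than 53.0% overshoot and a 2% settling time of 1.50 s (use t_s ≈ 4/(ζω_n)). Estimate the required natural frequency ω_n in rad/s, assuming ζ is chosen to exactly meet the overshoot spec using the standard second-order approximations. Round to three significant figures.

ω_n ≈ 13.5 rad/s

Inverting the overshoot relation: ζ = |ln 0.530|/√(π² + ln²0.530) = 0.198.
Then ω_n = 4/(ζ t_s) = 4/(0.198 × 1.50) = 13.5 rad/s.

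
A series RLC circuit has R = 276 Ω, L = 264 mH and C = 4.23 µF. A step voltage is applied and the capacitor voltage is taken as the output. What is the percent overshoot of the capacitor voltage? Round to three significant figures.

For a series RLC circuit (capacitor voltage as output), ω_n = 1/√(LC) = 1/√(264 mH · 4.23 µF) = 946 rad/s.
ζ = (R/2)·√(C/L) = (276/2)·√(4.23 µF/264 mH) = 0.552.
%OS = 100 e^{−πζ/√(1−ζ²)} with ζ = 0.552 gives 12.5%.

%OS ≈ 12.5%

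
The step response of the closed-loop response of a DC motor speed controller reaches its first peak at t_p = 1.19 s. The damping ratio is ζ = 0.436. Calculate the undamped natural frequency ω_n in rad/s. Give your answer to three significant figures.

ω_n ≈ 2.93 rad/s

Peak time t_p = π/ω_d, so ω_d = π/t_p = π/1.19 = 2.64 rad/s.
ω_n = ω_d/√(1−ζ²) = 2.64/√0.810 = 2.93 rad/s.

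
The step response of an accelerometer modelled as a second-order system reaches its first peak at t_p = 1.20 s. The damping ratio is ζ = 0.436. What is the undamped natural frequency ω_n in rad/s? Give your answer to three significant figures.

Peak time t_p = π/ω_d, so ω_d = π/t_p = π/1.20 = 2.62 rad/s.
ω_n = ω_d/√(1−ζ²) = 2.62/√0.810 = 2.91 rad/s.

ω_n ≈ 2.91 rad/s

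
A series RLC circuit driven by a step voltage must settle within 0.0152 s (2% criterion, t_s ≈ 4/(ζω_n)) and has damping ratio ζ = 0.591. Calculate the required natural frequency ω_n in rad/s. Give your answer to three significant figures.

ω_n ≈ 445 rad/s

Rearranging t_s ≈ 4/(ζω_n) gives ω_n = 4/(ζ·t_s) = 4/(0.591 × 0.0152) = 445 rad/s.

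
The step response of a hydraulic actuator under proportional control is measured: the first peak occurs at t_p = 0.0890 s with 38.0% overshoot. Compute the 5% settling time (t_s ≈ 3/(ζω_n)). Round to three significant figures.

From the overshoot, ζ = −ln(OS)/√(π²+ln²(OS)) = 0.294.
From t_p = π/ω_d, ω_d = π/0.0890 = 35.3 rad/s, so ω_n = ω_d/√(1−ζ²) = 36.9 rad/s.
t_s ≈ 3/(ζω_n) = 3/(0.294·36.9) = 0.276 s.

t_s ≈ 0.276 s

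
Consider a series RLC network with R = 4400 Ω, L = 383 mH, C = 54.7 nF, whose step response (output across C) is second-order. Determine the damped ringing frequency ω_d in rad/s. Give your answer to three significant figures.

ω_d ≈ 3840 rad/s

For a series RLC circuit (capacitor voltage as output), ω_n = 1/√(LC) = 1/√(383 mH · 54.7 nF) = 6910 rad/s.
ζ = (R/2)·√(C/L) = (4400/2)·√(54.7 nF/383 mH) = 0.831.
ω_d = ω_n√(1−ζ²) = 3840 rad/s.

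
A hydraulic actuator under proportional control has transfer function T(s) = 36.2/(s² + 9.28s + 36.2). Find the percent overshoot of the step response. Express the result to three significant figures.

%OS ≈ 2.22%

ω_n = √36.2 = 6.02 rad/s; ζ = 9.28/(2·6.02) = 0.771.
%OS = 100 e^{−πζ/√(1−ζ²)} with ζ = 0.771 gives 2.22%.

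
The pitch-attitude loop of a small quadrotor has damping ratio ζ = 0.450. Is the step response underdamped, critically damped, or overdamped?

underdamped

Since ζ = 0.450 < 1, the system is underdamped.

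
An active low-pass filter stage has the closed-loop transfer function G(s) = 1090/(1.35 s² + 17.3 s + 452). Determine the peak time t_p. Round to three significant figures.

t_p ≈ 0.183 s

Dividing through by 1.35: denominator becomes s² + 12.81 s + 334.8.
So ω_n = √334.8 = 18.3 rad/s and ζ = 12.81/(2·18.3) = 0.350.
The damped frequency ω_d = ω_n√(1−ζ²) = 17.1 rad/s. t_p = π/ω_d = 0.183 s.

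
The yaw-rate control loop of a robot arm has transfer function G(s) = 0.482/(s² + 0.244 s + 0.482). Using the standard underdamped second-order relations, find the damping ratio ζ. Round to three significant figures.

ω_n = √0.482 = 0.694 rad/s; ζ = 0.244/(2·0.694) = 0.176.

ζ ≈ 0.176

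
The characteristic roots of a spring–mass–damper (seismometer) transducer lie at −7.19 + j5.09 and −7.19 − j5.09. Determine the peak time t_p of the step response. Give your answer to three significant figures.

t_p ≈ 0.617 s

t_p = π/ω_d with ω_d = 5.09 (the imaginary part), so t_p = 0.617 s.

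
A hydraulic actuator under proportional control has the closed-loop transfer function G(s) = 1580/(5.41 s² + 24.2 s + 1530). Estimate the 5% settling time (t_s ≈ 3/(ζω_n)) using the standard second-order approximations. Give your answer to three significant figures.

Dividing through by 5.41: denominator becomes s² + 4.473 s + 282.8.
So ω_n = √282.8 = 16.8 rad/s and ζ = 4.473/(2·16.8) = 0.133.
t_s ≈ 3/(ζω_n) = 1.34 s.

t_s ≈ 1.34 s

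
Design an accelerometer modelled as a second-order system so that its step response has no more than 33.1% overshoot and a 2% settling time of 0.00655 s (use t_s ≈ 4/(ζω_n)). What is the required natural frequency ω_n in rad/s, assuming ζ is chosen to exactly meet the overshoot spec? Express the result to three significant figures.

Inverting the overshoot relation: ζ = |ln 0.331|/√(π² + ln²0.331) = 0.332.
Then ω_n = 4/(ζ t_s) = 4/(0.332 × 0.00655) = 1840 rad/s.

ω_n ≈ 1840 rad/s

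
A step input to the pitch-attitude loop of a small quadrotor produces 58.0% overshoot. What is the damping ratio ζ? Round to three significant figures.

ζ ≈ 0.171

Inverting the overshoot relation: ζ = |ln 0.580|/√(π² + ln²0.580) = 0.171.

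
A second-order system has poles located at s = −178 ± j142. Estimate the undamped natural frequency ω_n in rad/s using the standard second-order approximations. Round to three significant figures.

ω_n ≈ 228 rad/s

|pole| = ω_n = √(178² + 142²) = 228 rad/s; ζ = cos θ = σ/ω_n = 0.782.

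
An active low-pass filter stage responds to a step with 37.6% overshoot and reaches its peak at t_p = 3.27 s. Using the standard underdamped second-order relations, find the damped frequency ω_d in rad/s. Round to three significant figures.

t_p = π/ω_d, so ω_d = π/3.27 = 0.961 rad/s.

ω_d ≈ 0.961 rad/s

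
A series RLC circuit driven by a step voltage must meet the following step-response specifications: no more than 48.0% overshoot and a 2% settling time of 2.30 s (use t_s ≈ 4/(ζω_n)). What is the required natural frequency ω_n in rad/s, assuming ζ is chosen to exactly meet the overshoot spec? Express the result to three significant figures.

ω_n ≈ 7.64 rad/s

Inverting the overshoot relation: ζ = |ln 0.480|/√(π² + ln²0.480) = 0.228.
Then ω_n = 4/(ζ t_s) = 4/(0.228 × 2.30) = 7.64 rad/s.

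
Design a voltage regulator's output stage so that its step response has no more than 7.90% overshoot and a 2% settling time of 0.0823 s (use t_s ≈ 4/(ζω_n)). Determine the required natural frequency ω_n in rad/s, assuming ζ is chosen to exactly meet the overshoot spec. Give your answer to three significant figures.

ω_n ≈ 77.3 rad/s

ζ = −ln(OS)/√(π² + (ln OS)²). With OS = 0.0790, ln OS = −2.538 and ζ = 2.538/4.039 = 0.628.
From t_s ≈ 4/(ζω_n): ω_n = 4/(ζ·t_s) = 4/(0.628·0.0823) = 77.3 rad/s.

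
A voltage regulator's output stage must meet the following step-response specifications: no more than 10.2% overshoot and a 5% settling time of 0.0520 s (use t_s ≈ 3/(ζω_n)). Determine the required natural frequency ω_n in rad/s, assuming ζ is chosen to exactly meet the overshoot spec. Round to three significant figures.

ω_n ≈ 98.1 rad/s

From %OS = 100·exp(−πζ/√(1−ζ²)), invert to get ζ = −ln(OS)/√(π² + ln²(OS)) with OS = 0.102.
−ln 0.102 = 2.283, so ζ = 2.283/√(π² + 5.211) = 0.588.
From t_s ≈ 3/(ζω_n): ω_n = 3/(ζ·t_s) = 3/(0.588·0.0520) = 98.1 rad/s.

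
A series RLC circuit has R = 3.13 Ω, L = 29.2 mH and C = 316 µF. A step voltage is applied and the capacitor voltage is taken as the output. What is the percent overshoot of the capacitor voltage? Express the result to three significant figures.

For a series RLC circuit (capacitor voltage as output), ω_n = 1/√(LC) = 1/√(29.2 mH · 316 µF) = 329 rad/s.
ζ = (R/2)·√(C/L) = (3.13/2)·√(316 µF/29.2 mH) = 0.163.
%OS = 100 e^{−πζ/√(1−ζ²)} with ζ = 0.163 gives 59.5%.

%OS ≈ 59.5%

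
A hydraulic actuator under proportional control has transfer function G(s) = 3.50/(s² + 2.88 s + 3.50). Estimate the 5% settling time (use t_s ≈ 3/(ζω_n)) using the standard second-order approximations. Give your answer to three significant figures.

ω_n = √3.50 = 1.87 rad/s; ζ = 2.88/(2·1.87) = 0.770.
t_s ≈ 3/(ζω_n) = 3/(0.770·1.87) = 2.08 s.

t_s ≈ 2.08 s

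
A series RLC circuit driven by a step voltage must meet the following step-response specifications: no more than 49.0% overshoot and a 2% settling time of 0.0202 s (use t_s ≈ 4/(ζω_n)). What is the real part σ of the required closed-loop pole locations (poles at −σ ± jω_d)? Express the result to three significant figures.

σ ≈ 198

The settling-time spec alone fixes σ = ζω_n = 4/t_s = 4/0.0202 = 198.
(Overshoot then fixes ζ = 0.221 and hence ω_d = σ·√(1−ζ²)/ζ = 872 rad/s.)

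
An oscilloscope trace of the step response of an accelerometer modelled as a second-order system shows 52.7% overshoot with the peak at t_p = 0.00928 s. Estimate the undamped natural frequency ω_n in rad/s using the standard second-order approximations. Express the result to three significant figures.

ω_n ≈ 345 rad/s

From the overshoot, ζ = −ln(OS)/√(π²+ln²(OS)) = 0.200.
t_p = π/ω_d ⇒ ω_d = 339 rad/s; then ω_n = ω_d/√(1−ζ²) = 345 rad/s.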